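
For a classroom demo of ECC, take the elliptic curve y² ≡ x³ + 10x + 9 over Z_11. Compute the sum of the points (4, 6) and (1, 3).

(7, 2)

(4, 6) + (1, 3). λ = (3 - 6)/(1 - 4) ≡ 8/8 mod 11. 8⁻¹ ≡ 7 (mod 11), so λ ≡ 1.
  x = λ² - 4 - 1 = 1 - 5 ≡ 7; y = λ·(4 - 7) - 6 ≡ 2. → (7, 2)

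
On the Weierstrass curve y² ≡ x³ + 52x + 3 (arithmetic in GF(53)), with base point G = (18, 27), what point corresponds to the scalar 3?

(30, 7)

Repeated addition: build up to 3G.
2G: tangent at (18, 27): λ = (3·18² + 52)/(2·27) ≡ 17/1. 1⁻¹ ≡ 1 (mod 53), so λ ≡ 17·1 ≡ 17.
  x = λ² - 18 - 18 = 289 - 36 ≡ 41; y = λ·(18 - 41) - 27 ≡ 6. → (41, 6)
3G: (41, 6) + (18, 27). λ = (27 - 6)/(18 - 41) ≡ 21/30 mod 53. 30⁻¹ ≡ 23 (mod 53) since 30·23 = 690 ≡ 1, so λ ≡ 6.
  x = λ² - 41 - 18 = 36 - 59 ≡ 30; y = λ·(41 - 30) - 6 ≡ 7. → (30, 7)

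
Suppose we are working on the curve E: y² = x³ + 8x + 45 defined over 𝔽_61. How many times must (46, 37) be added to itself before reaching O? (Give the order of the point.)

2P: tangent at (46, 37): λ = (3·46² + 8)/(2·37) ≡ 12/13. 13⁻¹ ≡ 47 (mod 61), so λ ≡ 12·47 ≡ 15.
  x = λ² - 46 - 46 = 225 - 92 ≡ 11; y = λ·(46 - 11) - 37 ≡ 0. → (11, 0)
3P: (11, 0) + (46, 37). λ = (37 - 0)/(46 - 11) ≡ 37/35 mod 61. 35⁻¹ ≡ 7 (mod 61) since 35·7 = 245 ≡ 1, so λ ≡ 15.
  x = λ² - 11 - 46 = 225 - 57 ≡ 46; y = λ·(11 - 46) - 0 ≡ 24. → (46, 24)
4P: (46, 24) + (46, 37): same x and y₁ ≡ -y₂, so the sum is O.
4P = O, so the order is 4.

4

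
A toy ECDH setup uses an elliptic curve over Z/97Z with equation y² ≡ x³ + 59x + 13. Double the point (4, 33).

(24, 11)

tangent at (4, 33): λ = (3·4² + 59)/(2·33) ≡ 10/66. 66⁻¹ ≡ 25 (mod 97), so λ ≡ 10·25 ≡ 56.
  x = λ² - 4 - 4 = 3136 - 8 ≡ 24; y = λ·(4 - 24) - 33 ≡ 11. → (24, 11)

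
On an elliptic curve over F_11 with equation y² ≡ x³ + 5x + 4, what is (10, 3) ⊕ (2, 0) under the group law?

(0, 9)

(10, 3) + (2, 0). λ = (0 - 3)/(2 - 10) ≡ 8/3 mod 11. 3⁻¹ ≡ 4 (mod 11) since 3·4 = 12 ≡ 1, so λ ≡ 10.
  x = λ² - 10 - 2 = 100 - 12 ≡ 0; y = λ·(10 - 0) - 3 ≡ 9. → (0, 9)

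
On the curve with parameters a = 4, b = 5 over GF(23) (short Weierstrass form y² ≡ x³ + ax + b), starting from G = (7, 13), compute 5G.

(11, 0)

Double-and-add on 5 = (101)₂. Start with G = (7, 13) for the leading 1-bit.
double: tangent at (7, 13): λ = (3·7² + 4)/(2·13) ≡ 13/3. 3⁻¹ ≡ 8 (mod 23), so λ ≡ 13·8 ≡ 12.
  x = λ² - 7 - 7 = 144 - 14 ≡ 15; y = λ·(7 - 15) - 13 ≡ 6. → (15, 6)
double: tangent at (15, 6): λ = (3·15² + 4)/(2·6) ≡ 12/12. 12⁻¹ ≡ 2 (mod 23), so λ ≡ 12·2 ≡ 1.
  x = λ² - 15 - 15 = 1 - 30 ≡ 17; y = λ·(15 - 17) - 6 ≡ 15. → (17, 15)
add G: (17, 15) + (7, 13). λ = (13 - 15)/(7 - 17) ≡ 21/13 mod 23. 13⁻¹ ≡ 16 (mod 23) since 13·16 = 208 ≡ 1, so λ ≡ 14.
  x = λ² - 17 - 7 = 196 - 24 ≡ 11; y = λ·(17 - 11) - 15 ≡ 0. → (11, 0)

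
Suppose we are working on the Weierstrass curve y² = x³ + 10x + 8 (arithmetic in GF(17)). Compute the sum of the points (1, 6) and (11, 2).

(1, 6) + (11, 2). λ = (2 - 6)/(11 - 1) ≡ 13/10 mod 17. 10⁻¹ ≡ 12 (mod 17), so λ ≡ 3.
  x = λ² - 1 - 11 = 9 - 12 ≡ 14; y = λ·(1 - 14) - 6 ≡ 6. → (14, 6)

(14, 6)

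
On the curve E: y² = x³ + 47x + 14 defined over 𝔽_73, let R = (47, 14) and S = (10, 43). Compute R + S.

(22, 69)

(47, 14) + (10, 43). λ = (43 - 14)/(10 - 47) ≡ 29/36 mod 73. 36⁻¹ ≡ 71 (mod 73), so λ ≡ 15.
  x = λ² - 47 - 10 = 225 - 57 ≡ 22; y = λ·(47 - 22) - 14 ≡ 69. → (22, 69)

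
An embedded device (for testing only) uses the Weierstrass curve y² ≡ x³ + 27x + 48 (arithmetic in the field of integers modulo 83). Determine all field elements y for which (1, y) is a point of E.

x³ + 27x + 48 = 76 ≡ 76 (mod 83).
76 is a non-residue mod 83; no y exists.

none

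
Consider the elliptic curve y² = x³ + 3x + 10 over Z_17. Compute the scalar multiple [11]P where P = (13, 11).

(14, 12)

Double-and-add on 11 = (1011)₂. Start with P = (13, 11) for the leading 1-bit.
double: tangent at (13, 11): λ = (3·13² + 3)/(2·11) ≡ 0/5. 5⁻¹ ≡ 7 (mod 17) since 5·7 = 35 ≡ 1, so λ ≡ 0·7 ≡ 0.
  x = λ² - 13 - 13 = 0 - 26 ≡ 8; y = λ·(13 - 8) - 11 ≡ 6. → (8, 6)
double: tangent at (8, 6): λ = (3·8² + 3)/(2·6) ≡ 8/12. 12⁻¹ ≡ 10 (mod 17) since 12·10 = 120 ≡ 1, so λ ≡ 8·10 ≡ 12.
  x = λ² - 8 - 8 = 144 - 16 ≡ 9; y = λ·(8 - 9) - 6 ≡ 16. → (9, 16)
add P: (9, 16) + (13, 11). λ = (11 - 16)/(13 - 9) ≡ 12/4 mod 17. 4⁻¹ ≡ 13 (mod 17), so λ ≡ 3.
  x = λ² - 9 - 13 = 9 - 22 ≡ 4; y = λ·(9 - 4) - 16 ≡ 16. → (4, 16)
double: tangent at (4, 16): λ = (3·4² + 3)/(2·16) ≡ 0/15. 15⁻¹ ≡ 8 (mod 17), so λ ≡ 0·8 ≡ 0.
  x = λ² - 4 - 4 = 0 - 8 ≡ 9; y = λ·(4 - 9) - 16 ≡ 1. → (9, 1)
add P: (9, 1) + (13, 11). λ = (11 - 1)/(13 - 9) ≡ 10/4 mod 17. 4⁻¹ ≡ 13 (mod 17) since 4·13 = 52 ≡ 1, so λ ≡ 11.
  x = λ² - 9 - 13 = 121 - 22 ≡ 14; y = λ·(9 - 14) - 1 ≡ 12. → (14, 12)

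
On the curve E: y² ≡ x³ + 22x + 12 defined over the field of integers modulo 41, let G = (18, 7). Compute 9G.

(16, 27)

Double-and-add on 9 = (1001)₂. Start with G = (18, 7) for the leading 1-bit.
double: tangent at (18, 7): λ = (3·18² + 22)/(2·7) ≡ 10/14. 14⁻¹ ≡ 3 (mod 41) since 14·3 = 42 ≡ 1, so λ ≡ 10·3 ≡ 30.
  x = λ² - 18 - 18 = 900 - 36 ≡ 3; y = λ·(18 - 3) - 7 ≡ 33. → (3, 33)
double: tangent at (3, 33): λ = (3·3² + 22)/(2·33) ≡ 8/25. 25⁻¹ ≡ 23 (mod 41) since 25·23 = 575 ≡ 1, so λ ≡ 8·23 ≡ 20.
  x = λ² - 3 - 3 = 400 - 6 ≡ 25; y = λ·(3 - 25) - 33 ≡ 19. → (25, 19)
double: tangent at (25, 19): λ = (3·25² + 22)/(2·19) ≡ 11/38. 38⁻¹ ≡ 27 (mod 41), so λ ≡ 11·27 ≡ 10.
  x = λ² - 25 - 25 = 100 - 50 ≡ 9; y = λ·(25 - 9) - 19 ≡ 18. → (9, 18)
add G: (9, 18) + (18, 7). λ = (7 - 18)/(18 - 9) ≡ 30/9 mod 41. 9⁻¹ ≡ 32 (mod 41), so λ ≡ 17.
  x = λ² - 9 - 18 = 289 - 27 ≡ 16; y = λ·(9 - 16) - 18 ≡ 27. → (16, 27)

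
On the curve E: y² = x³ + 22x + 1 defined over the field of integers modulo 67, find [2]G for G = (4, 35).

tangent at (4, 35): λ = (3·4² + 22)/(2·35) ≡ 3/3. 3⁻¹ ≡ 45 (mod 67), so λ ≡ 3·45 ≡ 1.
  x = λ² - 4 - 4 = 1 - 8 ≡ 60; y = λ·(4 - 60) - 35 ≡ 43. → (60, 43)

(60, 43)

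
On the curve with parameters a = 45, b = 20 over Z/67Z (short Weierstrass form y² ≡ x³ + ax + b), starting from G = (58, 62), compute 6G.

Double-and-add on 6 = (110)₂. Start with G = (58, 62) for the leading 1-bit.
double: tangent at (58, 62): λ = (3·58² + 45)/(2·62) ≡ 20/57. 57⁻¹ ≡ 20 (mod 67), so λ ≡ 20·20 ≡ 65.
  x = λ² - 58 - 58 = 4225 - 116 ≡ 22; y = λ·(58 - 22) - 62 ≡ 0. → (22, 0)
add G: (22, 0) + (58, 62). λ = (62 - 0)/(58 - 22) ≡ 62/36 mod 67. 36⁻¹ ≡ 54 (mod 67), so λ ≡ 65.
  x = λ² - 22 - 58 = 4225 - 80 ≡ 58; y = λ·(22 - 58) - 0 ≡ 5. → (58, 5)
double: tangent at (58, 5): λ = (3·58² + 45)/(2·5) ≡ 20/10. 10⁻¹ ≡ 47 (mod 67) since 10·47 = 470 ≡ 1, so λ ≡ 20·47 ≡ 2.
  x = λ² - 58 - 58 = 4 - 116 ≡ 22; y = λ·(58 - 22) - 5 ≡ 0. → (22, 0)

(22, 0)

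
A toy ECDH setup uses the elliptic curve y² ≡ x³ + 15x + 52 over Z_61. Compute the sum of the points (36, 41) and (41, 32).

(36, 41) + (41, 32). λ = (32 - 41)/(41 - 36) ≡ 52/5 mod 61. 5⁻¹ ≡ 49 (mod 61), so λ ≡ 47.
  x = λ² - 36 - 41 = 2209 - 77 ≡ 58; y = λ·(36 - 58) - 41 ≡ 23. → (58, 23)

(58, 23)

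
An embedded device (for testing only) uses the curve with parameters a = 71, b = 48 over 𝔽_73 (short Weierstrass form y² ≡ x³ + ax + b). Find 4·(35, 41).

Write P = (35, 41).
Repeated addition: build up to 4P.
2P: tangent at (35, 41): λ = (3·35² + 71)/(2·41) ≡ 23/9. 9⁻¹ ≡ 65 (mod 73) since 9·65 = 585 ≡ 1, so λ ≡ 23·65 ≡ 35.
  x = λ² - 35 - 35 = 1225 - 70 ≡ 60; y = λ·(35 - 60) - 41 ≡ 33. → (60, 33)
3P: (60, 33) + (35, 41). λ = (41 - 33)/(35 - 60) ≡ 8/48 mod 73. 48⁻¹ ≡ 35 (mod 73), so λ ≡ 61.
  x = λ² - 60 - 35 = 3721 - 95 ≡ 49; y = λ·(60 - 49) - 33 ≡ 54. → (49, 54)
4P: (49, 54) + (35, 41). λ = (41 - 54)/(35 - 49) ≡ 60/59 mod 73. 59⁻¹ ≡ 26 (mod 73), so λ ≡ 27.
  x = λ² - 49 - 35 = 729 - 84 ≡ 61; y = λ·(49 - 61) - 54 ≡ 60. → (61, 60)

(61, 60)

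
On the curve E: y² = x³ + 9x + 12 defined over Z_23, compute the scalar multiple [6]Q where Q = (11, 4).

Double-and-add on 6 = (110)₂. Start with Q = (11, 4) for the leading 1-bit.
double: tangent at (11, 4): λ = (3·11² + 9)/(2·4) ≡ 4/8. 8⁻¹ ≡ 3 (mod 23) since 8·3 = 24 ≡ 1, so λ ≡ 4·3 ≡ 12.
  x = λ² - 11 - 11 = 144 - 22 ≡ 7; y = λ·(11 - 7) - 4 ≡ 21. → (7, 21)
add Q: (7, 21) + (11, 4). λ = (4 - 21)/(11 - 7) ≡ 6/4 mod 23. 4⁻¹ ≡ 6 (mod 23), so λ ≡ 13.
  x = λ² - 7 - 11 = 169 - 18 ≡ 13; y = λ·(7 - 13) - 21 ≡ 16. → (13, 16)
double: tangent at (13, 16): λ = (3·13² + 9)/(2·16) ≡ 10/9. 9⁻¹ ≡ 18 (mod 23) since 9·18 = 162 ≡ 1, so λ ≡ 10·18 ≡ 19.
  x = λ² - 13 - 13 = 361 - 26 ≡ 13; y = λ·(13 - 13) - 16 ≡ 7. → (13, 7)

(13, 7)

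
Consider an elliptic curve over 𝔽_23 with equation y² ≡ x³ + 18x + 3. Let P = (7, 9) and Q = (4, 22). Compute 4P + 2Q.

(14, 3)

First 4P:
Double-and-add on 4 = (100)₂. Start with P = (7, 9) for the leading 1-bit.
double: tangent at (7, 9): λ = (3·7² + 18)/(2·9) ≡ 4/18. 18⁻¹ ≡ 9 (mod 23) since 18·9 = 162 ≡ 1, so λ ≡ 4·9 ≡ 13.
  x = λ² - 7 - 7 = 169 - 14 ≡ 17; y = λ·(7 - 17) - 9 ≡ 22. → (17, 22)
double: tangent at (17, 22): λ = (3·17² + 18)/(2·22) ≡ 11/21. 21⁻¹ ≡ 11 (mod 23), so λ ≡ 11·11 ≡ 6.
  x = λ² - 17 - 17 = 36 - 34 ≡ 2; y = λ·(17 - 2) - 22 ≡ 22. → (2, 22)
4P = (2, 22).
Next 2Q:
Repeated addition: build up to 2Q.
2Q: tangent at (4, 22): λ = (3·4² + 18)/(2·22) ≡ 20/21. 21⁻¹ ≡ 11 (mod 23), so λ ≡ 20·11 ≡ 13.
  x = λ² - 4 - 4 = 169 - 8 ≡ 0; y = λ·(4 - 0) - 22 ≡ 7. → (0, 7)
2Q = (0, 7).
Finally 4P + 2Q:
(2, 22) + (0, 7). λ = (7 - 22)/(0 - 2) ≡ 8/21 mod 23. 21⁻¹ ≡ 11 (mod 23), so λ ≡ 19.
  x = λ² - 2 - 0 = 361 - 2 ≡ 14; y = λ·(2 - 14) - 22 ≡ 3. → (14, 3)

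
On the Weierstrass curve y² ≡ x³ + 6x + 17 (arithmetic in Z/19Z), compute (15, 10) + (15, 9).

O

The two points share x = 15 and their y-coordinates satisfy 10 + 9 ≡ 0 (mod 19), so they are inverses. Their sum is O.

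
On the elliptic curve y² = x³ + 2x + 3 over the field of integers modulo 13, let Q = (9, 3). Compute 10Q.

(9, 3)

Repeated addition: build up to 10Q.
2Q: tangent at (9, 3): λ = (3·9² + 2)/(2·3) ≡ 11/6. 6⁻¹ ≡ 11 (mod 13), so λ ≡ 11·11 ≡ 4.
  x = λ² - 9 - 9 = 16 - 18 ≡ 11; y = λ·(9 - 11) - 3 ≡ 2. → (11, 2)
3Q: (11, 2) + (9, 3). λ = (3 - 2)/(9 - 11) ≡ 1/11 mod 13. 11⁻¹ ≡ 6 (mod 13), so λ ≡ 6.
  x = λ² - 11 - 9 = 36 - 20 ≡ 3; y = λ·(11 - 3) - 2 ≡ 7. → (3, 7)
4Q: (3, 7) + (9, 3). λ = (3 - 7)/(9 - 3) ≡ 9/6 mod 13. 6⁻¹ ≡ 11 (mod 13), so λ ≡ 8.
  x = λ² - 3 - 9 = 64 - 12 ≡ 0; y = λ·(3 - 0) - 7 ≡ 4. → (0, 4)
5Q: (0, 4) + (9, 3). λ = (3 - 4)/(9 - 0) ≡ 12/9 mod 13. 9⁻¹ ≡ 3 (mod 13), so λ ≡ 10.
  x = λ² - 0 - 9 = 100 - 9 ≡ 0; y = λ·(0 - 0) - 4 ≡ 9. → (0, 9)
6Q: (0, 9) + (9, 3). λ = (3 - 9)/(9 - 0) ≡ 7/9 mod 13. 9⁻¹ ≡ 3 (mod 13), so λ ≡ 8.
  x = λ² - 0 - 9 = 64 - 9 ≡ 3; y = λ·(0 - 3) - 9 ≡ 6. → (3, 6)
7Q: (3, 6) + (9, 3). λ = (3 - 6)/(9 - 3) ≡ 10/6 mod 13. 6⁻¹ ≡ 11 (mod 13) since 6·11 = 66 ≡ 1, so λ ≡ 6.
  x = λ² - 3 - 9 = 36 - 12 ≡ 11; y = λ·(3 - 11) - 6 ≡ 11. → (11, 11)
8Q: (11, 11) + (9, 3). λ = (3 - 11)/(9 - 11) ≡ 5/11 mod 13. 11⁻¹ ≡ 6 (mod 13), so λ ≡ 4.
  x = λ² - 11 - 9 = 16 - 20 ≡ 9; y = λ·(11 - 9) - 11 ≡ 10. → (9, 10)
9Q: (9, 10) + (9, 3): same x and y₁ ≡ -y₂, so the sum is O.
10Q: O + (9, 3) = (9, 3) (identity).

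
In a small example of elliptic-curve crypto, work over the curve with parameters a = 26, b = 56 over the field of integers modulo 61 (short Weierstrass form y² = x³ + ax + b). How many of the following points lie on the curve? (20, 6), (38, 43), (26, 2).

(20, 6): 6² ≡ 36, rhs ≡ 36 → on.
(38, 43): 43² ≡ 19, rhs ≡ 40 → off.
(26, 2): 2² ≡ 4, rhs ≡ 8 → off.

1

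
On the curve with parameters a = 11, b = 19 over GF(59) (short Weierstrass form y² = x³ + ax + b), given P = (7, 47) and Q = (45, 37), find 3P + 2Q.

O

First 3P:
Repeated addition: build up to 3P.
2P: tangent at (7, 47): λ = (3·7² + 11)/(2·47) ≡ 40/35. 35⁻¹ ≡ 27 (mod 59) since 35·27 = 945 ≡ 1, so λ ≡ 40·27 ≡ 18.
  x = λ² - 7 - 7 = 324 - 14 ≡ 15; y = λ·(7 - 15) - 47 ≡ 45. → (15, 45)
3P: (15, 45) + (7, 47). λ = (47 - 45)/(7 - 15) ≡ 2/51 mod 59. 51⁻¹ ≡ 22 (mod 59) since 51·22 = 1122 ≡ 1, so λ ≡ 44.
  x = λ² - 15 - 7 = 1936 - 22 ≡ 26; y = λ·(15 - 26) - 45 ≡ 2. → (26, 2)
3P = (26, 2).
Next 2Q:
Repeated addition: build up to 2Q.
2Q: tangent at (45, 37): λ = (3·45² + 11)/(2·37) ≡ 9/15. 15⁻¹ ≡ 4 (mod 59) since 15·4 = 60 ≡ 1, so λ ≡ 9·4 ≡ 36.
  x = λ² - 45 - 45 = 1296 - 90 ≡ 26; y = λ·(45 - 26) - 37 ≡ 57. → (26, 57)
2Q = (26, 57).
Finally 3P + 2Q:
(26, 2) + (26, 57): same x and y₁ ≡ -y₂, so the sum is O.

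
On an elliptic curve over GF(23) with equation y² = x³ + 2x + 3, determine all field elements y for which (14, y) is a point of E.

none

x³ + 2x + 3 = 2775 ≡ 15 (mod 23).
15 is a non-residue mod 23; no y exists.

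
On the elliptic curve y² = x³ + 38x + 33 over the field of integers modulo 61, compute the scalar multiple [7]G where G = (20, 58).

(33, 40)

Repeated addition: build up to 7G.
2G: tangent at (20, 58): λ = (3·20² + 38)/(2·58) ≡ 18/55. 55⁻¹ ≡ 10 (mod 61), so λ ≡ 18·10 ≡ 58.
  x = λ² - 20 - 20 = 3364 - 40 ≡ 30; y = λ·(20 - 30) - 58 ≡ 33. → (30, 33)
3G: (30, 33) + (20, 58). λ = (58 - 33)/(20 - 30) ≡ 25/51 mod 61. 51⁻¹ ≡ 6 (mod 61), so λ ≡ 28.
  x = λ² - 30 - 20 = 784 - 50 ≡ 2; y = λ·(30 - 2) - 33 ≡ 19. → (2, 19)
4G: (2, 19) + (20, 58). λ = (58 - 19)/(20 - 2) ≡ 39/18 mod 61. 18⁻¹ ≡ 17 (mod 61), so λ ≡ 53.
  x = λ² - 2 - 20 = 2809 - 22 ≡ 42; y = λ·(2 - 42) - 19 ≡ 57. → (42, 57)
5G: (42, 57) + (20, 58). λ = (58 - 57)/(20 - 42) ≡ 1/39 mod 61. 39⁻¹ ≡ 36 (mod 61) since 39·36 = 1404 ≡ 1, so λ ≡ 36.
  x = λ² - 42 - 20 = 1296 - 62 ≡ 14; y = λ·(42 - 14) - 57 ≡ 36. → (14, 36)
6G: (14, 36) + (20, 58). λ = (58 - 36)/(20 - 14) ≡ 22/6 mod 61. 6⁻¹ ≡ 51 (mod 61), so λ ≡ 24.
  x = λ² - 14 - 20 = 576 - 34 ≡ 54; y = λ·(14 - 54) - 36 ≡ 41. → (54, 41)
7G: (54, 41) + (20, 58). λ = (58 - 41)/(20 - 54) ≡ 17/27 mod 61. 27⁻¹ ≡ 52 (mod 61) since 27·52 = 1404 ≡ 1, so λ ≡ 30.
  x = λ² - 54 - 20 = 900 - 74 ≡ 33; y = λ·(54 - 33) - 41 ≡ 40. → (33, 40)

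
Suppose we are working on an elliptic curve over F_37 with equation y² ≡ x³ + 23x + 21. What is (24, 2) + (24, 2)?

tangent at (24, 2): λ = (3·24² + 23)/(2·2) ≡ 12/4. 4⁻¹ ≡ 28 (mod 37), so λ ≡ 12·28 ≡ 3.
  x = λ² - 24 - 24 = 9 - 48 ≡ 35; y = λ·(24 - 35) - 2 ≡ 2. → (35, 2)

(35, 2)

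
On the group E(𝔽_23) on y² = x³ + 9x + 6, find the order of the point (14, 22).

2P: tangent at (14, 22): λ = (3·14² + 9)/(2·22) ≡ 22/21. 21⁻¹ ≡ 11 (mod 23), so λ ≡ 22·11 ≡ 12.
  x = λ² - 14 - 14 = 144 - 28 ≡ 1; y = λ·(14 - 1) - 22 ≡ 19. → (1, 19)
3P: (1, 19) + (14, 22). λ = (22 - 19)/(14 - 1) ≡ 3/13 mod 23. 13⁻¹ ≡ 16 (mod 23) since 13·16 = 208 ≡ 1, so λ ≡ 2.
  x = λ² - 1 - 14 = 4 - 15 ≡ 12; y = λ·(1 - 12) - 19 ≡ 5. → (12, 5)
4P: (12, 5) + (14, 22). λ = (22 - 5)/(14 - 12) ≡ 17/2 mod 23. 2⁻¹ ≡ 12 (mod 23), so λ ≡ 20.
  x = λ² - 12 - 14 = 400 - 26 ≡ 6; y = λ·(12 - 6) - 5 ≡ 0. → (6, 0)
5P: (6, 0) + (14, 22). λ = (22 - 0)/(14 - 6) ≡ 22/8 mod 23. 8⁻¹ ≡ 3 (mod 23), so λ ≡ 20.
  x = λ² - 6 - 14 = 400 - 20 ≡ 12; y = λ·(6 - 12) - 0 ≡ 18. → (12, 18)
6P: (12, 18) + (14, 22). λ = (22 - 18)/(14 - 12) ≡ 4/2 mod 23. 2⁻¹ ≡ 12 (mod 23) since 2·12 = 24 ≡ 1, so λ ≡ 2.
  x = λ² - 12 - 14 = 4 - 26 ≡ 1; y = λ·(12 - 1) - 18 ≡ 4. → (1, 4)
7P: (1, 4) + (14, 22). λ = (22 - 4)/(14 - 1) ≡ 18/13 mod 23. 13⁻¹ ≡ 16 (mod 23), so λ ≡ 12.
  x = λ² - 1 - 14 = 144 - 15 ≡ 14; y = λ·(1 - 14) - 4 ≡ 1. → (14, 1)
8P: (14, 1) + (14, 22): same x and y₁ ≡ -y₂, so the sum is 𝒪.
8P = 𝒪, so the order is 8.

8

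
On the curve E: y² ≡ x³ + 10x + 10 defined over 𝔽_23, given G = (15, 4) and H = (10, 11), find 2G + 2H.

First 2G:
Repeated addition: build up to 2G.
2G: tangent at (15, 4): λ = (3·15² + 10)/(2·4) ≡ 18/8. 8⁻¹ ≡ 3 (mod 23), so λ ≡ 18·3 ≡ 8.
  x = λ² - 15 - 15 = 64 - 30 ≡ 11; y = λ·(15 - 11) - 4 ≡ 5. → (11, 5)
2G = (11, 5).
Next 2H:
Repeated addition: build up to 2H.
2H: tangent at (10, 11): λ = (3·10² + 10)/(2·11) ≡ 11/22. 22⁻¹ ≡ 22 (mod 23) since 22·22 = 484 ≡ 1, so λ ≡ 11·22 ≡ 12.
  x = λ² - 10 - 10 = 144 - 20 ≡ 9; y = λ·(10 - 9) - 11 ≡ 1. → (9, 1)
2H = (9, 1).
Finally 2G + 2H:
(11, 5) + (9, 1). λ = (1 - 5)/(9 - 11) ≡ 19/21 mod 23. 21⁻¹ ≡ 11 (mod 23) since 21·11 = 231 ≡ 1, so λ ≡ 2.
  x = λ² - 11 - 9 = 4 - 20 ≡ 7; y = λ·(11 - 7) - 5 ≡ 3. → (7, 3)

(7, 3)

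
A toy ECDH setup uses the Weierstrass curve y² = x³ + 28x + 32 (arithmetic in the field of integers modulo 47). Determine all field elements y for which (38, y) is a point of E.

none

x³ + 28x + 32 = 55968 ≡ 38 (mod 47).
38 is a non-residue mod 47; no y exists.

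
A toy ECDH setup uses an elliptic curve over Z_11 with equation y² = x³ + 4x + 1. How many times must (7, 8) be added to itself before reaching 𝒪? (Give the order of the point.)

9

2P: tangent at (7, 8): λ = (3·7² + 4)/(2·8) ≡ 8/5. 5⁻¹ ≡ 9 (mod 11), so λ ≡ 8·9 ≡ 6.
  x = λ² - 7 - 7 = 36 - 14 ≡ 0; y = λ·(7 - 0) - 8 ≡ 1. → (0, 1)
3P: (0, 1) + (7, 8). λ = (8 - 1)/(7 - 0) ≡ 7/7 mod 11. 7⁻¹ ≡ 8 (mod 11), so λ ≡ 1.
  x = λ² - 0 - 7 = 1 - 7 ≡ 5; y = λ·(0 - 5) - 1 ≡ 5. → (5, 5)
4P: (5, 5) + (7, 8). λ = (8 - 5)/(7 - 5) ≡ 3/2 mod 11. 2⁻¹ ≡ 6 (mod 11), so λ ≡ 7.
  x = λ² - 5 - 7 = 49 - 12 ≡ 4; y = λ·(5 - 4) - 5 ≡ 2. → (4, 2)
5P: (4, 2) + (7, 8). λ = (8 - 2)/(7 - 4) ≡ 6/3 mod 11. 3⁻¹ ≡ 4 (mod 11), so λ ≡ 2.
  x = λ² - 4 - 7 = 4 - 11 ≡ 4; y = λ·(4 - 4) - 2 ≡ 9. → (4, 9)
6P: (4, 9) + (7, 8). λ = (8 - 9)/(7 - 4) ≡ 10/3 mod 11. 3⁻¹ ≡ 4 (mod 11), so λ ≡ 7.
  x = λ² - 4 - 7 = 49 - 11 ≡ 5; y = λ·(4 - 5) - 9 ≡ 6. → (5, 6)
7P: (5, 6) + (7, 8). λ = (8 - 6)/(7 - 5) ≡ 2/2 mod 11. 2⁻¹ ≡ 6 (mod 11) since 2·6 = 12 ≡ 1, so λ ≡ 1.
  x = λ² - 5 - 7 = 1 - 12 ≡ 0; y = λ·(5 - 0) - 6 ≡ 10. → (0, 10)
8P: (0, 10) + (7, 8). λ = (8 - 10)/(7 - 0) ≡ 9/7 mod 11. 7⁻¹ ≡ 8 (mod 11) since 7·8 = 56 ≡ 1, so λ ≡ 6.
  x = λ² - 0 - 7 = 36 - 7 ≡ 7; y = λ·(0 - 7) - 10 ≡ 3. → (7, 3)
9P: (7, 3) + (7, 8): same x and y₁ ≡ -y₂, so the sum is 𝒪.
9P = 𝒪, so the order is 9.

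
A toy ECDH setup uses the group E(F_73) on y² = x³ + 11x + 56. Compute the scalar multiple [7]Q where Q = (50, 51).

Double-and-add on 7 = (111)₂. Start with Q = (50, 51) for the leading 1-bit.
double: tangent at (50, 51): λ = (3·50² + 11)/(2·51) ≡ 65/29. 29⁻¹ ≡ 68 (mod 73), so λ ≡ 65·68 ≡ 40.
  x = λ² - 50 - 50 = 1600 - 100 ≡ 40; y = λ·(50 - 40) - 51 ≡ 57. → (40, 57)
add Q: (40, 57) + (50, 51). λ = (51 - 57)/(50 - 40) ≡ 67/10 mod 73. 10⁻¹ ≡ 22 (mod 73) since 10·22 = 220 ≡ 1, so λ ≡ 14.
  x = λ² - 40 - 50 = 196 - 90 ≡ 33; y = λ·(40 - 33) - 57 ≡ 41. → (33, 41)
double: tangent at (33, 41): λ = (3·33² + 11)/(2·41) ≡ 66/9. 9⁻¹ ≡ 65 (mod 73), so λ ≡ 66·65 ≡ 56.
  x = λ² - 33 - 33 = 3136 - 66 ≡ 4; y = λ·(33 - 4) - 41 ≡ 50. → (4, 50)
add Q: (4, 50) + (50, 51). λ = (51 - 50)/(50 - 4) ≡ 1/46 mod 73. 46⁻¹ ≡ 27 (mod 73), so λ ≡ 27.
  x = λ² - 4 - 50 = 729 - 54 ≡ 18; y = λ·(4 - 18) - 50 ≡ 10. → (18, 10)

(18, 10)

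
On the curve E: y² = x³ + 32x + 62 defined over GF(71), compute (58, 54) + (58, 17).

The two points share x = 58 and their y-coordinates satisfy 54 + 17 ≡ 0 (mod 71), so they are inverses. Their sum is the point at infinity.

O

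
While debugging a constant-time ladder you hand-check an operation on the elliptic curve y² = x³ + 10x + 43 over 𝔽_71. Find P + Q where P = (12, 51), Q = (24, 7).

(12, 51) + (24, 7). λ = (7 - 51)/(24 - 12) ≡ 27/12 mod 71. 12⁻¹ ≡ 6 (mod 71) since 12·6 = 72 ≡ 1, so λ ≡ 20.
  x = λ² - 12 - 24 = 400 - 36 ≡ 9; y = λ·(12 - 9) - 51 ≡ 9. → (9, 9)

(9, 9)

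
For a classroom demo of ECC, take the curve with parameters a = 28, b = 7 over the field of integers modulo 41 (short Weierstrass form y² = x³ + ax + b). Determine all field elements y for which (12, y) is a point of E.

12, 29

x³ + 28x + 7 = 2071 ≡ 21 (mod 41).
Square roots of 21 mod 41: 12 and 29 (since 12² = 144 ≡ 21).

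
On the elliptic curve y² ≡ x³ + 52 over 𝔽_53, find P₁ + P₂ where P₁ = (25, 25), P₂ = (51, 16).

(36, 42)

(25, 25) + (51, 16). λ = (16 - 25)/(51 - 25) ≡ 44/26 mod 53. 26⁻¹ ≡ 51 (mod 53), so λ ≡ 18.
  x = λ² - 25 - 51 = 324 - 76 ≡ 36; y = λ·(25 - 36) - 25 ≡ 42. → (36, 42)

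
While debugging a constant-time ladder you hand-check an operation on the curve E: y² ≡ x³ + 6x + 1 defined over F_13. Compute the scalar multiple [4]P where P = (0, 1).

Double-and-add on 4 = (100)₂. Start with P = (0, 1) for the leading 1-bit.
double: tangent at (0, 1): λ = (3·0² + 6)/(2·1) ≡ 6/2. 2⁻¹ ≡ 7 (mod 13) since 2·7 = 14 ≡ 1, so λ ≡ 6·7 ≡ 3.
  x = λ² - 0 - 0 = 9 - 0 ≡ 9; y = λ·(0 - 9) - 1 ≡ 11. → (9, 11)
double: tangent at (9, 11): λ = (3·9² + 6)/(2·11) ≡ 2/9. 9⁻¹ ≡ 3 (mod 13) since 9·3 = 27 ≡ 1, so λ ≡ 2·3 ≡ 6.
  x = λ² - 9 - 9 = 36 - 18 ≡ 5; y = λ·(9 - 5) - 11 ≡ 0. → (5, 0)

(5, 0)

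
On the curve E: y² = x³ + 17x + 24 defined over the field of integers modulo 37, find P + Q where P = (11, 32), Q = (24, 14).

(11, 32) + (24, 14). λ = (14 - 32)/(24 - 11) ≡ 19/13 mod 37. 13⁻¹ ≡ 20 (mod 37), so λ ≡ 10.
  x = λ² - 11 - 24 = 100 - 35 ≡ 28; y = λ·(11 - 28) - 32 ≡ 20. → (28, 20)

(28, 20)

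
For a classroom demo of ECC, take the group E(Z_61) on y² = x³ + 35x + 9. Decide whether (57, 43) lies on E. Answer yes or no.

no

y² = 43² ≡ 19; x³ + 35x + 9 = 187197 ≡ 49 (mod 61). 19 ≠ 49.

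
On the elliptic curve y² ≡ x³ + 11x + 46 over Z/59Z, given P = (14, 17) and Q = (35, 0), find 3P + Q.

First 3P:
Repeated addition: build up to 3P.
2P: tangent at (14, 17): λ = (3·14² + 11)/(2·17) ≡ 9/34. 34⁻¹ ≡ 33 (mod 59), so λ ≡ 9·33 ≡ 2.
  x = λ² - 14 - 14 = 4 - 28 ≡ 35; y = λ·(14 - 35) - 17 ≡ 0. → (35, 0)
3P: (35, 0) + (14, 17). λ = (17 - 0)/(14 - 35) ≡ 17/38 mod 59. 38⁻¹ ≡ 14 (mod 59), so λ ≡ 2.
  x = λ² - 35 - 14 = 4 - 49 ≡ 14; y = λ·(35 - 14) - 0 ≡ 42. → (14, 42)
3P = (14, 42).
Finally 3P + Q:
(14, 42) + (35, 0). λ = (0 - 42)/(35 - 14) ≡ 17/21 mod 59. 21⁻¹ ≡ 45 (mod 59), so λ ≡ 57.
  x = λ² - 14 - 35 = 3249 - 49 ≡ 14; y = λ·(14 - 14) - 42 ≡ 17. → (14, 17)

(14, 17)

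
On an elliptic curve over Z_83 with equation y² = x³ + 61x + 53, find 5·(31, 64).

(76, 69)

Write Q = (31, 64).
Repeated addition: build up to 5Q.
2Q: tangent at (31, 64): λ = (3·31² + 61)/(2·64) ≡ 39/45. 45⁻¹ ≡ 24 (mod 83) since 45·24 = 1080 ≡ 1, so λ ≡ 39·24 ≡ 23.
  x = λ² - 31 - 31 = 529 - 62 ≡ 52; y = λ·(31 - 52) - 64 ≡ 34. → (52, 34)
3Q: (52, 34) + (31, 64). λ = (64 - 34)/(31 - 52) ≡ 30/62 mod 83. 62⁻¹ ≡ 79 (mod 83) since 62·79 = 4898 ≡ 1, so λ ≡ 46.
  x = λ² - 52 - 31 = 2116 - 83 ≡ 41; y = λ·(52 - 41) - 34 ≡ 57. → (41, 57)
4Q: (41, 57) + (31, 64). λ = (64 - 57)/(31 - 41) ≡ 7/73 mod 83. 73⁻¹ ≡ 58 (mod 83), so λ ≡ 74.
  x = λ² - 41 - 31 = 5476 - 72 ≡ 9; y = λ·(41 - 9) - 57 ≡ 70. → (9, 70)
5Q: (9, 70) + (31, 64). λ = (64 - 70)/(31 - 9) ≡ 77/22 mod 83. 22⁻¹ ≡ 34 (mod 83) since 22·34 = 748 ≡ 1, so λ ≡ 45.
  x = λ² - 9 - 31 = 2025 - 40 ≡ 76; y = λ·(9 - 76) - 70 ≡ 69. → (76, 69)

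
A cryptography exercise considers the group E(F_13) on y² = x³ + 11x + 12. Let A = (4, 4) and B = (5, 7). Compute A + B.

(4, 4) + (5, 7). λ = (7 - 4)/(5 - 4) ≡ 3/1 mod 13. 1⁻¹ ≡ 1 (mod 13) since 1·1 = 1 ≡ 1, so λ ≡ 3.
  x = λ² - 4 - 5 = 9 - 9 ≡ 0; y = λ·(4 - 0) - 4 ≡ 8. → (0, 8)

(0, 8)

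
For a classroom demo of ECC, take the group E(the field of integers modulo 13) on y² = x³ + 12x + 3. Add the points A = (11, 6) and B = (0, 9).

(1, 9)

(11, 6) + (0, 9). λ = (9 - 6)/(0 - 11) ≡ 3/2 mod 13. 2⁻¹ ≡ 7 (mod 13), so λ ≡ 8.
  x = λ² - 11 - 0 = 64 - 11 ≡ 1; y = λ·(11 - 1) - 6 ≡ 9. → (1, 9)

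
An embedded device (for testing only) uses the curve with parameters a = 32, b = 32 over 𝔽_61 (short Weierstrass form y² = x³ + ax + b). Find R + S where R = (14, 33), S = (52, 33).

(56, 28)

(14, 33) + (52, 33). λ = (33 - 33)/(52 - 14) ≡ 0/38 mod 61. 38⁻¹ ≡ 53 (mod 61), so λ ≡ 0.
  x = λ² - 14 - 52 = 0 - 66 ≡ 56; y = λ·(14 - 56) - 33 ≡ 28. → (56, 28)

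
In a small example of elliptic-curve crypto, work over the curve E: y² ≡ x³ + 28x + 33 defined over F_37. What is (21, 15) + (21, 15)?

tangent at (21, 15): λ = (3·21² + 28)/(2·15) ≡ 19/30. 30⁻¹ ≡ 21 (mod 37) since 30·21 = 630 ≡ 1, so λ ≡ 19·21 ≡ 29.
  x = λ² - 21 - 21 = 841 - 42 ≡ 22; y = λ·(21 - 22) - 15 ≡ 30. → (22, 30)

(22, 30)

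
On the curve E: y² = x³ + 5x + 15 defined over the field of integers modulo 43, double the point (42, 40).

(42, 3)

tangent at (42, 40): λ = (3·42² + 5)/(2·40) ≡ 8/37. 37⁻¹ ≡ 7 (mod 43) since 37·7 = 259 ≡ 1, so λ ≡ 8·7 ≡ 13.
  x = λ² - 42 - 42 = 169 - 84 ≡ 42; y = λ·(42 - 42) - 40 ≡ 3. → (42, 3)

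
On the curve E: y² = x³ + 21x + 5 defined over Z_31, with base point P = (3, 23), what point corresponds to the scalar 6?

O

Repeated addition: build up to 6P.
2P: tangent at (3, 23): λ = (3·3² + 21)/(2·23) ≡ 17/15. 15⁻¹ ≡ 29 (mod 31), so λ ≡ 17·29 ≡ 28.
  x = λ² - 3 - 3 = 784 - 6 ≡ 3; y = λ·(3 - 3) - 23 ≡ 8. → (3, 8)
3P: (3, 8) + (3, 23): same x and y₁ ≡ -y₂, so the sum is O.
4P: O + (3, 23) = (3, 23) (identity).
5P: tangent at (3, 23): λ = (3·3² + 21)/(2·23) ≡ 17/15. 15⁻¹ ≡ 29 (mod 31) since 15·29 = 435 ≡ 1, so λ ≡ 17·29 ≡ 28.
  x = λ² - 3 - 3 = 784 - 6 ≡ 3; y = λ·(3 - 3) - 23 ≡ 8. → (3, 8)
6P: (3, 8) + (3, 23): same x and y₁ ≡ -y₂, so the sum is O.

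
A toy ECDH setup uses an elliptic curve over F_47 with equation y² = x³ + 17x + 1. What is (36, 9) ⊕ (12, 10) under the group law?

(3, 19)

(36, 9) + (12, 10). λ = (10 - 9)/(12 - 36) ≡ 1/23 mod 47. 23⁻¹ ≡ 45 (mod 47), so λ ≡ 45.
  x = λ² - 36 - 12 = 2025 - 48 ≡ 3; y = λ·(36 - 3) - 9 ≡ 19. → (3, 19)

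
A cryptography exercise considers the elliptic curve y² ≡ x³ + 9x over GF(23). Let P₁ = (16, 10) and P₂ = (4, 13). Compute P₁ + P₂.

(16, 13)

(16, 10) + (4, 13). λ = (13 - 10)/(4 - 16) ≡ 3/11 mod 23. 11⁻¹ ≡ 21 (mod 23) since 11·21 = 231 ≡ 1, so λ ≡ 17.
  x = λ² - 16 - 4 = 289 - 20 ≡ 16; y = λ·(16 - 16) - 10 ≡ 13. → (16, 13)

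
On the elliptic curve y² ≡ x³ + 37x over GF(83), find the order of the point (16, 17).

2P: tangent at (16, 17): λ = (3·16² + 37)/(2·17) ≡ 58/34. 34⁻¹ ≡ 22 (mod 83) since 34·22 = 748 ≡ 1, so λ ≡ 58·22 ≡ 31.
  x = λ² - 16 - 16 = 961 - 32 ≡ 16; y = λ·(16 - 16) - 17 ≡ 66. → (16, 66)
3P: (16, 66) + (16, 17): same x and y₁ ≡ -y₂, so the sum is ∞.
3P = ∞, so the order is 3.

3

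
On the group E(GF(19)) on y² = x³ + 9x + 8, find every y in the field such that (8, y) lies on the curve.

x³ + 9x + 8 = 592 ≡ 3 (mod 19).
3 is a non-residue mod 19; no y exists.

none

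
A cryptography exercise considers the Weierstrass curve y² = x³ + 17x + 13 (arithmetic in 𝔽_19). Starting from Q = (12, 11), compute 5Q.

Repeated addition: build up to 5Q.
2Q: tangent at (12, 11): λ = (3·12² + 17)/(2·11) ≡ 12/3. 3⁻¹ ≡ 13 (mod 19) since 3·13 = 39 ≡ 1, so λ ≡ 12·13 ≡ 4.
  x = λ² - 12 - 12 = 16 - 24 ≡ 11; y = λ·(12 - 11) - 11 ≡ 12. → (11, 12)
3Q: (11, 12) + (12, 11). λ = (11 - 12)/(12 - 11) ≡ 18/1 mod 19. 1⁻¹ ≡ 1 (mod 19), so λ ≡ 18.
  x = λ² - 11 - 12 = 324 - 23 ≡ 16; y = λ·(11 - 16) - 12 ≡ 12. → (16, 12)
4Q: (16, 12) + (12, 11). λ = (11 - 12)/(12 - 16) ≡ 18/15 mod 19. 15⁻¹ ≡ 14 (mod 19) since 15·14 = 210 ≡ 1, so λ ≡ 5.
  x = λ² - 16 - 12 = 25 - 28 ≡ 16; y = λ·(16 - 16) - 12 ≡ 7. → (16, 7)
5Q: (16, 7) + (12, 11). λ = (11 - 7)/(12 - 16) ≡ 4/15 mod 19. 15⁻¹ ≡ 14 (mod 19), so λ ≡ 18.
  x = λ² - 16 - 12 = 324 - 28 ≡ 11; y = λ·(16 - 11) - 7 ≡ 7. → (11, 7)

(11, 7)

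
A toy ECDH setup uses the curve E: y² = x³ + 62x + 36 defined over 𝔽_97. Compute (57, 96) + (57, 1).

The two points share x = 57 and their y-coordinates satisfy 96 + 1 ≡ 0 (mod 97), so they are inverses. Their sum is O.

O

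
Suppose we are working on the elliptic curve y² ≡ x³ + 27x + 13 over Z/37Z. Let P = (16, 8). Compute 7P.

(29, 32)

Repeated addition: build up to 7P.
2P: tangent at (16, 8): λ = (3·16² + 27)/(2·8) ≡ 18/16. 16⁻¹ ≡ 7 (mod 37), so λ ≡ 18·7 ≡ 15.
  x = λ² - 16 - 16 = 225 - 32 ≡ 8; y = λ·(16 - 8) - 8 ≡ 1. → (8, 1)
3P: (8, 1) + (16, 8). λ = (8 - 1)/(16 - 8) ≡ 7/8 mod 37. 8⁻¹ ≡ 14 (mod 37) since 8·14 = 112 ≡ 1, so λ ≡ 24.
  x = λ² - 8 - 16 = 576 - 24 ≡ 34; y = λ·(8 - 34) - 1 ≡ 4. → (34, 4)
4P: (34, 4) + (16, 8). λ = (8 - 4)/(16 - 34) ≡ 4/19 mod 37. 19⁻¹ ≡ 2 (mod 37), so λ ≡ 8.
  x = λ² - 34 - 16 = 64 - 50 ≡ 14; y = λ·(34 - 14) - 4 ≡ 8. → (14, 8)
5P: (14, 8) + (16, 8). λ = (8 - 8)/(16 - 14) ≡ 0/2 mod 37. 2⁻¹ ≡ 19 (mod 37) since 2·19 = 38 ≡ 1, so λ ≡ 0.
  x = λ² - 14 - 16 = 0 - 30 ≡ 7; y = λ·(14 - 7) - 8 ≡ 29. → (7, 29)
6P: (7, 29) + (16, 8). λ = (8 - 29)/(16 - 7) ≡ 16/9 mod 37. 9⁻¹ ≡ 33 (mod 37), so λ ≡ 10.
  x = λ² - 7 - 16 = 100 - 23 ≡ 3; y = λ·(7 - 3) - 29 ≡ 11. → (3, 11)
7P: (3, 11) + (16, 8). λ = (8 - 11)/(16 - 3) ≡ 34/13 mod 37. 13⁻¹ ≡ 20 (mod 37), so λ ≡ 14.
  x = λ² - 3 - 16 = 196 - 19 ≡ 29; y = λ·(3 - 29) - 11 ≡ 32. → (29, 32)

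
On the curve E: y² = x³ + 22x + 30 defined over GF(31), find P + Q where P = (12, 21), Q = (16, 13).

(12, 21) + (16, 13). λ = (13 - 21)/(16 - 12) ≡ 23/4 mod 31. 4⁻¹ ≡ 8 (mod 31), so λ ≡ 29.
  x = λ² - 12 - 16 = 841 - 28 ≡ 7; y = λ·(12 - 7) - 21 ≡ 0. → (7, 0)

(7, 0)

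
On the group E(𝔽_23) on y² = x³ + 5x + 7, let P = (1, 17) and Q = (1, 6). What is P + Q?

O

The two points share x = 1 and their y-coordinates satisfy 17 + 6 ≡ 0 (mod 23), so they are inverses. Their sum is the point at infinity.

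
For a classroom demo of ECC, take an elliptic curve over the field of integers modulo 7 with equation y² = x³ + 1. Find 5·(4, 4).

(4, 3)

Write Q = (4, 4).
Double-and-add on 5 = (101)₂. Start with Q = (4, 4) for the leading 1-bit.
double: tangent at (4, 4): λ = (3·4² + 0)/(2·4) ≡ 6/1. 1⁻¹ ≡ 1 (mod 7), so λ ≡ 6·1 ≡ 6.
  x = λ² - 4 - 4 = 36 - 8 ≡ 0; y = λ·(4 - 0) - 4 ≡ 6. → (0, 6)
double: tangent at (0, 6): λ = (3·0² + 0)/(2·6) ≡ 0/5. 5⁻¹ ≡ 3 (mod 7) since 5·3 = 15 ≡ 1, so λ ≡ 0·3 ≡ 0.
  x = λ² - 0 - 0 = 0 - 0 ≡ 0; y = λ·(0 - 0) - 6 ≡ 1. → (0, 1)
add Q: (0, 1) + (4, 4). λ = (4 - 1)/(4 - 0) ≡ 3/4 mod 7. 4⁻¹ ≡ 2 (mod 7), so λ ≡ 6.
  x = λ² - 0 - 4 = 36 - 4 ≡ 4; y = λ·(0 - 4) - 1 ≡ 3. → (4, 3)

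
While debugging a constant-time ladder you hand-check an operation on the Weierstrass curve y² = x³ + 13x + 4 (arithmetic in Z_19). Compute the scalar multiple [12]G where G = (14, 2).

(7, 1)

Repeated addition: build up to 12G.
2G: tangent at (14, 2): λ = (3·14² + 13)/(2·2) ≡ 12/4. 4⁻¹ ≡ 5 (mod 19), so λ ≡ 12·5 ≡ 3.
  x = λ² - 14 - 14 = 9 - 28 ≡ 0; y = λ·(14 - 0) - 2 ≡ 2. → (0, 2)
3G: (0, 2) + (14, 2). λ = (2 - 2)/(14 - 0) ≡ 0/14 mod 19. 14⁻¹ ≡ 15 (mod 19), so λ ≡ 0.
  x = λ² - 0 - 14 = 0 - 14 ≡ 5; y = λ·(0 - 5) - 2 ≡ 17. → (5, 17)
4G: (5, 17) + (14, 2). λ = (2 - 17)/(14 - 5) ≡ 4/9 mod 19. 9⁻¹ ≡ 17 (mod 19) since 9·17 = 153 ≡ 1, so λ ≡ 11.
  x = λ² - 5 - 14 = 121 - 19 ≡ 7; y = λ·(5 - 7) - 17 ≡ 18. → (7, 18)
5G: (7, 18) + (14, 2). λ = (2 - 18)/(14 - 7) ≡ 3/7 mod 19. 7⁻¹ ≡ 11 (mod 19) since 7·11 = 77 ≡ 1, so λ ≡ 14.
  x = λ² - 7 - 14 = 196 - 21 ≡ 4; y = λ·(7 - 4) - 18 ≡ 5. → (4, 5)
6G: (4, 5) + (14, 2). λ = (2 - 5)/(14 - 4) ≡ 16/10 mod 19. 10⁻¹ ≡ 2 (mod 19), so λ ≡ 13.
  x = λ² - 4 - 14 = 169 - 18 ≡ 18; y = λ·(4 - 18) - 5 ≡ 3. → (18, 3)
7G: (18, 3) + (14, 2). λ = (2 - 3)/(14 - 18) ≡ 18/15 mod 19. 15⁻¹ ≡ 14 (mod 19), so λ ≡ 5.
  x = λ² - 18 - 14 = 25 - 32 ≡ 12; y = λ·(18 - 12) - 3 ≡ 8. → (12, 8)
8G: (12, 8) + (14, 2). λ = (2 - 8)/(14 - 12) ≡ 13/2 mod 19. 2⁻¹ ≡ 10 (mod 19) since 2·10 = 20 ≡ 1, so λ ≡ 16.
  x = λ² - 12 - 14 = 256 - 26 ≡ 2; y = λ·(12 - 2) - 8 ≡ 0. → (2, 0)
9G: (2, 0) + (14, 2). λ = (2 - 0)/(14 - 2) ≡ 2/12 mod 19. 12⁻¹ ≡ 8 (mod 19), so λ ≡ 16.
  x = λ² - 2 - 14 = 256 - 16 ≡ 12; y = λ·(2 - 12) - 0 ≡ 11. → (12, 11)
10G: (12, 11) + (14, 2). λ = (2 - 11)/(14 - 12) ≡ 10/2 mod 19. 2⁻¹ ≡ 10 (mod 19) since 2·10 = 20 ≡ 1, so λ ≡ 5.
  x = λ² - 12 - 14 = 25 - 26 ≡ 18; y = λ·(12 - 18) - 11 ≡ 16. → (18, 16)
11G: (18, 16) + (14, 2). λ = (2 - 16)/(14 - 18) ≡ 5/15 mod 19. 15⁻¹ ≡ 14 (mod 19), so λ ≡ 13.
  x = λ² - 18 - 14 = 169 - 32 ≡ 4; y = λ·(18 - 4) - 16 ≡ 14. → (4, 14)
12G: (4, 14) + (14, 2). λ = (2 - 14)/(14 - 4) ≡ 7/10 mod 19. 10⁻¹ ≡ 2 (mod 19), so λ ≡ 14.
  x = λ² - 4 - 14 = 196 - 18 ≡ 7; y = λ·(4 - 7) - 14 ≡ 1. → (7, 1)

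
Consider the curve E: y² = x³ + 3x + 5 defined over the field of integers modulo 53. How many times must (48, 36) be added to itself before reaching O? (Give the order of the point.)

2P: tangent at (48, 36): λ = (3·48² + 3)/(2·36) ≡ 25/19. 19⁻¹ ≡ 14 (mod 53) since 19·14 = 266 ≡ 1, so λ ≡ 25·14 ≡ 32.
  x = λ² - 48 - 48 = 1024 - 96 ≡ 27; y = λ·(48 - 27) - 36 ≡ 0. → (27, 0)
3P: (27, 0) + (48, 36). λ = (36 - 0)/(48 - 27) ≡ 36/21 mod 53. 21⁻¹ ≡ 48 (mod 53), so λ ≡ 32.
  x = λ² - 27 - 48 = 1024 - 75 ≡ 48; y = λ·(27 - 48) - 0 ≡ 17. → (48, 17)
4P: (48, 17) + (48, 36): same x and y₁ ≡ -y₂, so the sum is O.
4P = O, so the order is 4.

4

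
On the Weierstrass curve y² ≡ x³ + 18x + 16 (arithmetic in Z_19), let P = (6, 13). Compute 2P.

(8, 8)

tangent at (6, 13): λ = (3·6² + 18)/(2·13) ≡ 12/7. 7⁻¹ ≡ 11 (mod 19) since 7·11 = 77 ≡ 1, so λ ≡ 12·11 ≡ 18.
  x = λ² - 6 - 6 = 324 - 12 ≡ 8; y = λ·(6 - 8) - 13 ≡ 8. → (8, 8)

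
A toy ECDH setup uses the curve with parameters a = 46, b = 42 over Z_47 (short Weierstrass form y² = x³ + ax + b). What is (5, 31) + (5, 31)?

(44, 21)

tangent at (5, 31): λ = (3·5² + 46)/(2·31) ≡ 27/15. 15⁻¹ ≡ 22 (mod 47), so λ ≡ 27·22 ≡ 30.
  x = λ² - 5 - 5 = 900 - 10 ≡ 44; y = λ·(5 - 44) - 31 ≡ 21. → (44, 21)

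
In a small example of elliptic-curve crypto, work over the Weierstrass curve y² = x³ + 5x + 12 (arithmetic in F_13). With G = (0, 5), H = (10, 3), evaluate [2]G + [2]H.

(10, 10)

First 2G:
Repeated addition: build up to 2G.
2G: tangent at (0, 5): λ = (3·0² + 5)/(2·5) ≡ 5/10. 10⁻¹ ≡ 4 (mod 13), so λ ≡ 5·4 ≡ 7.
  x = λ² - 0 - 0 = 49 - 0 ≡ 10; y = λ·(0 - 10) - 5 ≡ 3. → (10, 3)
2G = (10, 3).
Next 2H:
Repeated addition: build up to 2H.
2H: tangent at (10, 3): λ = (3·10² + 5)/(2·3) ≡ 6/6. 6⁻¹ ≡ 11 (mod 13), so λ ≡ 6·11 ≡ 1.
  x = λ² - 10 - 10 = 1 - 20 ≡ 7; y = λ·(10 - 7) - 3 ≡ 0. → (7, 0)
2H = (7, 0).
Finally 2G + 2H:
(10, 3) + (7, 0). λ = (0 - 3)/(7 - 10) ≡ 10/10 mod 13. 10⁻¹ ≡ 4 (mod 13), so λ ≡ 1.
  x = λ² - 10 - 7 = 1 - 17 ≡ 10; y = λ·(10 - 10) - 3 ≡ 10. → (10, 10)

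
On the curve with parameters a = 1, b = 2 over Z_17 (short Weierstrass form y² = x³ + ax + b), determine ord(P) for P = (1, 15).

2P: tangent at (1, 15): λ = (3·1² + 1)/(2·15) ≡ 4/13. 13⁻¹ ≡ 4 (mod 17) since 13·4 = 52 ≡ 1, so λ ≡ 4·4 ≡ 16.
  x = λ² - 1 - 1 = 256 - 2 ≡ 16; y = λ·(1 - 16) - 15 ≡ 0. → (16, 0)
3P: (16, 0) + (1, 15). λ = (15 - 0)/(1 - 16) ≡ 15/2 mod 17. 2⁻¹ ≡ 9 (mod 17), so λ ≡ 16.
  x = λ² - 16 - 1 = 256 - 17 ≡ 1; y = λ·(16 - 1) - 0 ≡ 2. → (1, 2)
4P: (1, 2) + (1, 15): same x and y₁ ≡ -y₂, so the sum is O.
4P = O, so the order is 4.

4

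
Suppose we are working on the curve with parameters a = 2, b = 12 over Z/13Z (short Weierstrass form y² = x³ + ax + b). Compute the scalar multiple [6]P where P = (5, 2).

Double-and-add on 6 = (110)₂. Start with P = (5, 2) for the leading 1-bit.
double: tangent at (5, 2): λ = (3·5² + 2)/(2·2) ≡ 12/4. 4⁻¹ ≡ 10 (mod 13) since 4·10 = 40 ≡ 1, so λ ≡ 12·10 ≡ 3.
  x = λ² - 5 - 5 = 9 - 10 ≡ 12; y = λ·(5 - 12) - 2 ≡ 3. → (12, 3)
add P: (12, 3) + (5, 2). λ = (2 - 3)/(5 - 12) ≡ 12/6 mod 13. 6⁻¹ ≡ 11 (mod 13) since 6·11 = 66 ≡ 1, so λ ≡ 2.
  x = λ² - 12 - 5 = 4 - 17 ≡ 0; y = λ·(12 - 0) - 3 ≡ 8. → (0, 8)
double: tangent at (0, 8): λ = (3·0² + 2)/(2·8) ≡ 2/3. 3⁻¹ ≡ 9 (mod 13), so λ ≡ 2·9 ≡ 5.
  x = λ² - 0 - 0 = 25 - 0 ≡ 12; y = λ·(0 - 12) - 8 ≡ 10. → (12, 10)

(12, 10)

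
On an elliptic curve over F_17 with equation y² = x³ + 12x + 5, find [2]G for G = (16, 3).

(4, 10)

tangent at (16, 3): λ = (3·16² + 12)/(2·3) ≡ 15/6. 6⁻¹ ≡ 3 (mod 17), so λ ≡ 15·3 ≡ 11.
  x = λ² - 16 - 16 = 121 - 32 ≡ 4; y = λ·(16 - 4) - 3 ≡ 10. → (4, 10)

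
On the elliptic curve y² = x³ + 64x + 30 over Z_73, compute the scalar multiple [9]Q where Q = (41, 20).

(58, 32)

Repeated addition: build up to 9Q.
2Q: tangent at (41, 20): λ = (3·41² + 64)/(2·20) ≡ 70/40. 40⁻¹ ≡ 42 (mod 73), so λ ≡ 70·42 ≡ 20.
  x = λ² - 41 - 41 = 400 - 82 ≡ 26; y = λ·(41 - 26) - 20 ≡ 61. → (26, 61)
3Q: (26, 61) + (41, 20). λ = (20 - 61)/(41 - 26) ≡ 32/15 mod 73. 15⁻¹ ≡ 39 (mod 73), so λ ≡ 7.
  x = λ² - 26 - 41 = 49 - 67 ≡ 55; y = λ·(26 - 55) - 61 ≡ 28. → (55, 28)
4Q: (55, 28) + (41, 20). λ = (20 - 28)/(41 - 55) ≡ 65/59 mod 73. 59⁻¹ ≡ 26 (mod 73) since 59·26 = 1534 ≡ 1, so λ ≡ 11.
  x = λ² - 55 - 41 = 121 - 96 ≡ 25; y = λ·(55 - 25) - 28 ≡ 10. → (25, 10)
5Q: (25, 10) + (41, 20). λ = (20 - 10)/(41 - 25) ≡ 10/16 mod 73. 16⁻¹ ≡ 32 (mod 73), so λ ≡ 28.
  x = λ² - 25 - 41 = 784 - 66 ≡ 61; y = λ·(25 - 61) - 10 ≡ 4. → (61, 4)
6Q: (61, 4) + (41, 20). λ = (20 - 4)/(41 - 61) ≡ 16/53 mod 73. 53⁻¹ ≡ 62 (mod 73), so λ ≡ 43.
  x = λ² - 61 - 41 = 1849 - 102 ≡ 68; y = λ·(61 - 68) - 4 ≡ 60. → (68, 60)
7Q: (68, 60) + (41, 20). λ = (20 - 60)/(41 - 68) ≡ 33/46 mod 73. 46⁻¹ ≡ 27 (mod 73) since 46·27 = 1242 ≡ 1, so λ ≡ 15.
  x = λ² - 68 - 41 = 225 - 109 ≡ 43; y = λ·(68 - 43) - 60 ≡ 23. → (43, 23)
8Q: (43, 23) + (41, 20). λ = (20 - 23)/(41 - 43) ≡ 70/71 mod 73. 71⁻¹ ≡ 36 (mod 73), so λ ≡ 38.
  x = λ² - 43 - 41 = 1444 - 84 ≡ 46; y = λ·(43 - 46) - 23 ≡ 9. → (46, 9)
9Q: (46, 9) + (41, 20). λ = (20 - 9)/(41 - 46) ≡ 11/68 mod 73. 68⁻¹ ≡ 29 (mod 73), so λ ≡ 27.
  x = λ² - 46 - 41 = 729 - 87 ≡ 58; y = λ·(46 - 58) - 9 ≡ 32. → (58, 32)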